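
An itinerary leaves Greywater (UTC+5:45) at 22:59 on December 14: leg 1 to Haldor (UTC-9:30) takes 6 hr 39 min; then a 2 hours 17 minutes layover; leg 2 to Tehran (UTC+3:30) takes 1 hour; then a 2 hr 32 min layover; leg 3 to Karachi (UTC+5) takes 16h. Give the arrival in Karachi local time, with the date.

Convert departure to UTC: 22:59 − 5:45 = 17:14 UTC on Dec 14.
Add 6 hours and 39 minutes leg 1 → 23:53 UTC.
Add 2 hours and 17 minutes layover in Haldor → 02:10 UTC (Dec 15).
Add 1 hour leg 2 → 03:10 UTC.
Add 2 hours and 32 minutes layover in Tehran → 05:42 UTC.
Add 16 hours leg 3 → 21:42 UTC.
Karachi is UTC+5:00, so local arrival = 21:42 + 5:00 = 02:42 on Dec 16.

02:42 on December 16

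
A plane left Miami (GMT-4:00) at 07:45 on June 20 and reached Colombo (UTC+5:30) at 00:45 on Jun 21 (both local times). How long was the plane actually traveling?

Departure in UTC: 07:45 + 4:00 = 11:45 on Jun 20.
Arrival in UTC: 00:45 − 5:30 = 19:15 on Jun 20.
Elapsed = 19:15 − 11:45 = 7 hours 30 minutes.

7 hours 30 minutes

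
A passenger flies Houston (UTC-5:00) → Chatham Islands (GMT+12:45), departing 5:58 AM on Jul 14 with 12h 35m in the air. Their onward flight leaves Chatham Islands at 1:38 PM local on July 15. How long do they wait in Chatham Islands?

1 hour 20 minutes

Convert departure to UTC: 5:58 AM + 5:00 = 10:58 AM UTC on Jul 14.
Add 12 hours 35 minutes flight time → 11:33 PM UTC.
Chatham Islands is UTC+12:45, so local arrival = 11:33 PM + 12:45 = 12:18 PM on Jul 15.
Layover = 1:38 PM − 12:18 PM = 1 hour 20 minutes.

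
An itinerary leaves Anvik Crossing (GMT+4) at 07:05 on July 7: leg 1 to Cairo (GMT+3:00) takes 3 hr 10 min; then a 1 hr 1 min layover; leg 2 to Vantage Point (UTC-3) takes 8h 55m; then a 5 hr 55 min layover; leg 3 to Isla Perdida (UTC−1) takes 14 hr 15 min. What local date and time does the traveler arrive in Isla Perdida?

Convert departure to UTC: 07:05 − 4:00 = 03:05 UTC on Jul 7.
Add 3 hours and 10 minutes leg 1 → 06:15 UTC.
Add 1 hour 1 minute layover in Cairo → 07:16 UTC.
Add 8 hours and 55 minutes leg 2 → 16:11 UTC.
Add 5 hours and 55 minutes layover in Vantage Point → 22:06 UTC.
Add 14 hours and 15 minutes leg 3 → 12:21 UTC (Jul 8).
Isla Perdida is UTC−1:00, so local arrival = 12:21 − 1:00 = 11:21 on Jul 8.

11:21 on July 8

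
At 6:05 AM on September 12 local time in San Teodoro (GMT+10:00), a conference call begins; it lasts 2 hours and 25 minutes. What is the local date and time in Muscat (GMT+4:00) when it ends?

2:30 AM on Sep 12

Convert start to UTC: 6:05 AM − 10:00 = 8:05 PM UTC on Sep 11.
Add 2 hours 25 minutes duration → 10:30 PM UTC.
Muscat is UTC+4:00, so local end time = 10:30 PM + 4:00 = 2:30 AM on Sep 12.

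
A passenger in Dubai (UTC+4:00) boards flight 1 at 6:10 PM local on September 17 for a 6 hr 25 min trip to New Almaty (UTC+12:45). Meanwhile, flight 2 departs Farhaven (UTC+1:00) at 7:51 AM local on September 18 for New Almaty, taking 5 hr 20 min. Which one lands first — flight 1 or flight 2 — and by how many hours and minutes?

the first, by 15 hours 36 minutes

Flight 1 in UTC: 6:10 PM − 4:00 = 2:10 PM on Sep 17.
+6 hours and 25 minutes → arrive 8:35 PM UTC on Sep 17.
Flight 2 in UTC: 7:51 AM − 1:00 = 6:51 AM on Sep 18.
+5 hours 20 minutes → arrive 12:11 PM UTC on Sep 18.
Flight 1 lands earlier by 15 hours 36 minutes.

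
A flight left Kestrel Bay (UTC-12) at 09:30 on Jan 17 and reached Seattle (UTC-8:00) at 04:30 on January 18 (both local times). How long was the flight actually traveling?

Departure in UTC: 09:30 + 12:00 = 21:30 on Jan 17.
Arrival in UTC: 04:30 + 8:00 = 12:30 on Jan 18.
Elapsed = 12:30 − 21:30 (+1 day) = 15 hours.

15 hours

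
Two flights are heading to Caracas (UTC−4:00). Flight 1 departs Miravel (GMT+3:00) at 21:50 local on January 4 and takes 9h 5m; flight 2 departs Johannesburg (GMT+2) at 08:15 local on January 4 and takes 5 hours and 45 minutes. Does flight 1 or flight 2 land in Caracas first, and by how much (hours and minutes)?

the second, by 15 hours 55 minutes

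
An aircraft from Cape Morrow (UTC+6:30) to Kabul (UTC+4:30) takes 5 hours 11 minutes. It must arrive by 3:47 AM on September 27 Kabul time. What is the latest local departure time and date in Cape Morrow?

12:36 AM on September 27

Target arrival in UTC: 3:47 AM − 4:30 = 11:17 PM on Sep 26.
Subtract 5 hours and 11 minutes → departure 6:06 PM UTC on Sep 26.
Cape Morrow is UTC+6:30: 6:06 PM + 6:30 = 12:36 AM on Sep 27.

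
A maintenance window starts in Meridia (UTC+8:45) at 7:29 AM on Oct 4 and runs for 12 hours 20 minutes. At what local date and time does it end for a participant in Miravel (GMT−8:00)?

Miravel is 16:45 behind Meridia.
After 12 hours 20 minutes it is 7:49 PM in Meridia.
Shift by the zone difference: 7:49 PM − 16:45 = 3:04 AM on Oct 4 in Miravel.

3:04 AM on October 4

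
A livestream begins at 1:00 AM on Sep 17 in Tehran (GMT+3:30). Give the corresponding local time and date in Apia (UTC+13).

10:30 AM on Sep 17

Apia is 9:30 ahead of Tehran.
Shift by the zone difference: 1:00 AM + 9:30 = 10:30 AM on Sep 17 in Apia.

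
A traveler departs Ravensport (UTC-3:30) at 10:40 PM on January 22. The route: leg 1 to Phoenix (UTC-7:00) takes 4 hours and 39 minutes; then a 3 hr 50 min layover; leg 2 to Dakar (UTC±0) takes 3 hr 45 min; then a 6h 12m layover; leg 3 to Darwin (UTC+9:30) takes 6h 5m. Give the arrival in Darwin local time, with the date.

Convert departure to UTC: 10:40 PM + 3:30 = 2:10 AM UTC on Jan 23.
Add 4 hours 39 minutes leg 1 → 6:49 AM UTC.
Add 3 hours 50 minutes layover in Phoenix → 10:39 AM UTC.
Add 3 hours 45 minutes leg 2 → 2:24 PM UTC.
Add 6 hours and 12 minutes layover in Dakar → 8:36 PM UTC.
Add 6 hours and 5 minutes leg 3 → 2:41 AM UTC (Jan 24).
Darwin is UTC+9:30, so local arrival = 2:41 AM + 9:30 = 12:11 PM on Jan 24.

12:11 PM on January 24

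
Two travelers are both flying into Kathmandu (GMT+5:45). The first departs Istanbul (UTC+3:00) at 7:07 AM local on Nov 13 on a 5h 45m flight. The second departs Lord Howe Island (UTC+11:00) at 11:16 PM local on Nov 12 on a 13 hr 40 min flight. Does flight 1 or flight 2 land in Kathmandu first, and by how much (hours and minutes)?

Flight 1 in UTC: 7:07 AM − 3:00 = 4:07 AM on Nov 13.
+5 hours and 45 minutes → arrive 9:52 AM UTC on Nov 13.
Flight 2 in UTC: 11:16 PM − 11:00 = 12:16 PM on Nov 12.
+13 hours and 40 minutes → arrive 1:56 AM UTC on Nov 13.
Flight 2 lands earlier by 7 hours 56 minutes.

the second, by 7 hours 56 minutes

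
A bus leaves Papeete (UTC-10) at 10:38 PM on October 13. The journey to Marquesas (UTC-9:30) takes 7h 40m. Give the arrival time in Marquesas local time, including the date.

Convert departure to UTC: 10:38 PM + 10:00 = 8:38 AM UTC on Oct 14.
Add 7 hours and 40 minutes travel time → 4:18 PM UTC.
Marquesas is UTC−9:30, so local arrival = 4:18 PM − 9:30 = 6:48 AM on Oct 14.

6:48 AM on Oct 14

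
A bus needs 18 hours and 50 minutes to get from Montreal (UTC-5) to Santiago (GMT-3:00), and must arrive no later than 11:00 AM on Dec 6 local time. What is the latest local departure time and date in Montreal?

2:10 PM on Dec 5

Target arrival in UTC: 11:00 AM + 3:00 = 2:00 PM on Dec 6.
Subtract 18 hours 50 minutes → departure 7:10 PM UTC on Dec 5.
Montreal is UTC−5:00: 7:10 PM − 5:00 = 2:10 PM on Dec 5.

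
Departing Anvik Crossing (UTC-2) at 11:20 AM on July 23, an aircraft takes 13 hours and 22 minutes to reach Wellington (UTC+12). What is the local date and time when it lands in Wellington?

2:42 PM on July 24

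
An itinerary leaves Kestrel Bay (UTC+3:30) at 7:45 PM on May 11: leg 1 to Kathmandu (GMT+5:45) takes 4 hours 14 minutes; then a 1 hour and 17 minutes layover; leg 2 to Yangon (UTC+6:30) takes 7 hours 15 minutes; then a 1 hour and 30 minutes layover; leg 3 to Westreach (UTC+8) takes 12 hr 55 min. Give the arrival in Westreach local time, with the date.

3:26 AM on May 13

Convert departure to UTC: 7:45 PM − 3:30 = 4:15 PM UTC on May 11.
Add 4 hours and 14 minutes leg 1 → 8:29 PM UTC.
Add 1 hour 17 minutes layover in Kathmandu → 9:46 PM UTC.
Add 7 hours and 15 minutes leg 2 → 5:01 AM UTC (May 12).
Add 1 hour 30 minutes layover in Yangon → 6:31 AM UTC.
Add 12 hours 55 minutes leg 3 → 7:26 PM UTC.
Westreach is UTC+8:00, so local arrival = 7:26 PM + 8:00 = 3:26 AM on May 13.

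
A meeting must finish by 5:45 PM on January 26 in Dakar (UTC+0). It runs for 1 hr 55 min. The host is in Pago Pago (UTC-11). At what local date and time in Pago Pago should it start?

4:50 AM on January 26

Target end time is already UTC: 5:45 PM on Jan 26.
Subtract 1 hour 55 minutes → start 3:50 PM UTC on Jan 26.
Pago Pago is UTC−11:00: 3:50 PM − 11:00 = 4:50 AM on Jan 26.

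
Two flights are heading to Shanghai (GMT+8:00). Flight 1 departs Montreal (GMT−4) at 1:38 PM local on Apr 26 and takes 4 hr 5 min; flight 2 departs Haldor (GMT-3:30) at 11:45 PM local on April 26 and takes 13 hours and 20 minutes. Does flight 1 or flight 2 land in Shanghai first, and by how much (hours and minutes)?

Flight 1 in UTC: 1:38 PM + 4:00 = 5:38 PM on Apr 26.
+4 hours 5 minutes → arrive 9:43 PM UTC on Apr 26.
Flight 2 in UTC: 11:45 PM + 3:30 = 3:15 AM on Apr 27.
+13 hours 20 minutes → arrive 4:35 PM UTC on Apr 27.
Flight 1 lands earlier by 18 hours 52 minutes.

the first, by 18 hours 52 minutes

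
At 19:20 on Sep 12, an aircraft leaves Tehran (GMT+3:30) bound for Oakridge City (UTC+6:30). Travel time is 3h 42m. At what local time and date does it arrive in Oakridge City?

Convert departure to UTC: 19:20 − 3:30 = 15:50 UTC on Sep 12.
Add 3 hours and 42 minutes travel time → 19:32 UTC.
Oakridge City is UTC+6:30, so local arrival = 19:32 + 6:30 = 02:02 on Sep 13.

02:02 on September 13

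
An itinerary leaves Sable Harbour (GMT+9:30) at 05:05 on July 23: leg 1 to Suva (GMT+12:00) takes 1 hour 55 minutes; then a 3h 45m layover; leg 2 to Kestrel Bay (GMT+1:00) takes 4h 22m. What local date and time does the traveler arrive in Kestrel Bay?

Convert departure to UTC: 05:05 − 9:30 = 19:35 UTC on Jul 22.
Add 1 hour 55 minutes leg 1 → 21:30 UTC.
Add 3 hours and 45 minutes layover in Suva → 01:15 UTC (Jul 23).
Add 4 hours 22 minutes leg 2 → 05:37 UTC.
Kestrel Bay is UTC+1:00, so local arrival = 05:37 + 1:00 = 06:37 on Jul 23.

06:37 on July 23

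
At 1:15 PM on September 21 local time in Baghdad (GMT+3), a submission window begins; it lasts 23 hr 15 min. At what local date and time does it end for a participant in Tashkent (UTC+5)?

2:30 PM on September 22

Tashkent is 2:00 ahead of Baghdad.
After 23 hours and 15 minutes it is 12:30 PM (Sep 22) in Baghdad.
Shift by the zone difference: 12:30 PM + 2:00 = 2:30 PM on Sep 22 in Tashkent.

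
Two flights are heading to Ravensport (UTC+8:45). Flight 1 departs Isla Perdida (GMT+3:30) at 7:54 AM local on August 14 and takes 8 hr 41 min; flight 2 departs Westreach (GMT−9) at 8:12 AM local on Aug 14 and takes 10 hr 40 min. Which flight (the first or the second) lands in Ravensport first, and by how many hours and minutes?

the first, by 14 hours 47 minutes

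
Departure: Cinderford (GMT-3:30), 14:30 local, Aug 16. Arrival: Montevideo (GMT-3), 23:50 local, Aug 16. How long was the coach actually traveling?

Montevideo is 0:30 ahead of Cinderford.
Clock-face elapsed time (ignoring zones) is 9 hours 20 minutes.
Actual elapsed = 9 hours 20 minutes − 0:30 = 8 hours 50 minutes.

8 hours 50 minutes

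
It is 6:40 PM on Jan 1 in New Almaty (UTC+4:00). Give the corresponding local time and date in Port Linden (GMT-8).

6:40 AM on January 1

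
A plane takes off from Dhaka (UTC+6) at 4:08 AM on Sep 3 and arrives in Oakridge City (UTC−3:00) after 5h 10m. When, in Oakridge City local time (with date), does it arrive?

Oakridge City is 9:00 behind Dhaka.
After 5 hours and 10 minutes it is 9:18 AM in Dhaka.
Shift by the zone difference: 9:18 AM − 9:00 = 12:18 AM on Sep 3 in Oakridge City.

12:18 AM on Sep 3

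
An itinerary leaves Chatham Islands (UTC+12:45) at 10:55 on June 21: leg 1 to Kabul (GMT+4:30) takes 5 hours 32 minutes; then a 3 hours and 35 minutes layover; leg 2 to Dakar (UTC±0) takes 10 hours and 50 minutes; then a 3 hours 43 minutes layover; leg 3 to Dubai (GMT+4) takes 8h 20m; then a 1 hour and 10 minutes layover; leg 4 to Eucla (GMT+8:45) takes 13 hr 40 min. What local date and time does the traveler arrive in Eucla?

Convert departure to UTC: 10:55 − 12:45 = 22:10 UTC on Jun 20.
Add 5 hours 32 minutes leg 1 → 03:42 UTC (Jun 21).
Add 3 hours and 35 minutes layover in Kabul → 07:17 UTC.
Add 10 hours 50 minutes leg 2 → 18:07 UTC.
Add 3 hours 43 minutes layover in Dakar → 21:50 UTC.
Add 8 hours 20 minutes leg 3 → 06:10 UTC (Jun 22).
Add 1 hour and 10 minutes layover in Dubai → 07:20 UTC.
Add 13 hours 40 minutes leg 4 → 21:00 UTC.
Eucla is UTC+8:45, so local arrival = 21:00 + 8:45 = 05:45 on Jun 23.

05:45 on June 23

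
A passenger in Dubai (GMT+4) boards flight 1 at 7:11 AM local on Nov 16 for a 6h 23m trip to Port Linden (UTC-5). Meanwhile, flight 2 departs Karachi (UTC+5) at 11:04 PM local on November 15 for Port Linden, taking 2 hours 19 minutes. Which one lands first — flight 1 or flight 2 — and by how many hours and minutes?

the second, by 13 hours 11 minutes

Flight 1 in UTC: 7:11 AM − 4:00 = 3:11 AM on Nov 16.
+6 hours and 23 minutes → arrive 9:34 AM UTC on Nov 16.
Flight 2 in UTC: 11:04 PM − 5:00 = 6:04 PM on Nov 15.
+2 hours and 19 minutes → arrive 8:23 PM UTC on Nov 15.
Flight 2 lands earlier by 13 hours 11 minutes.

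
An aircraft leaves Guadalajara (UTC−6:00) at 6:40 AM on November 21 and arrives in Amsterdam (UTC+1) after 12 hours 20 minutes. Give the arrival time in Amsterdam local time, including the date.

Amsterdam is 7:00 ahead of Guadalajara.
After 12 hours and 20 minutes it is 7:00 PM in Guadalajara.
Shift by the zone difference: 7:00 PM + 7:00 = 2:00 AM on Nov 22 in Amsterdam.

2:00 AM on Nov 22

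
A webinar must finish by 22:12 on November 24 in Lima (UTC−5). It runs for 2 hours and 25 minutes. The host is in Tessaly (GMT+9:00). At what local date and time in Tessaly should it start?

Target end time in UTC: 22:12 + 5:00 = 03:12 on Nov 25.
Subtract 2 hours 25 minutes → start 00:47 UTC on Nov 25.
Tessaly is UTC+9:00: 00:47 + 9:00 = 09:47 on Nov 25.

09:47 on November 25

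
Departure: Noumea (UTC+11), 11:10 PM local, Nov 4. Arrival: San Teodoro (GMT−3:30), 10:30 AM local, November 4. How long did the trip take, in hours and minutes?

1 hour 50 minutes

Departure in UTC: 11:10 PM − 11:00 = 12:10 PM on Nov 4.
Arrival in UTC: 10:30 AM + 3:30 = 2:00 PM on Nov 4.
Elapsed = 2:00 PM − 12:10 PM = 1 hour 50 minutes.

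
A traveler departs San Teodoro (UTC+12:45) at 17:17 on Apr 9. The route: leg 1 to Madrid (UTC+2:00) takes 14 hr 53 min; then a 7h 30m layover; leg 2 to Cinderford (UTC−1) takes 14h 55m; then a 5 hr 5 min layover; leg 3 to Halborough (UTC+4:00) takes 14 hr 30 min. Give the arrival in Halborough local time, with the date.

17:25 on April 11

Convert departure to UTC: 17:17 − 12:45 = 04:32 UTC on Apr 9.
Add 14 hours and 53 minutes leg 1 → 19:25 UTC.
Add 7 hours 30 minutes layover in Madrid → 02:55 UTC (Apr 10).
Add 14 hours 55 minutes leg 2 → 17:50 UTC.
Add 5 hours 5 minutes layover in Cinderford → 22:55 UTC.
Add 14 hours and 30 minutes leg 3 → 13:25 UTC (Apr 11).
Halborough is UTC+4:00, so local arrival = 13:25 + 4:00 = 17:25 on Apr 11.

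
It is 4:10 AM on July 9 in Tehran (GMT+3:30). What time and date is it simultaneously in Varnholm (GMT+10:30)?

Varnholm is 7:00 ahead of Tehran.
Shift by the zone difference: 4:10 AM + 7:00 = 11:10 AM on Jul 9 in Varnholm.

11:10 AM on July 9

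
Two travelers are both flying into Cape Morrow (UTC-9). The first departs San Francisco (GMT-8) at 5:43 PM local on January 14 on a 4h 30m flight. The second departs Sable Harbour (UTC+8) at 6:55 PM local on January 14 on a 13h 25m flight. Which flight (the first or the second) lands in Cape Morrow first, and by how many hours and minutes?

Flight 1 in UTC: 5:43 PM + 8:00 = 1:43 AM on Jan 15.
+4 hours 30 minutes → arrive 6:13 AM UTC on Jan 15.
Flight 2 in UTC: 6:55 PM − 8:00 = 10:55 AM on Jan 14.
+13 hours and 25 minutes → arrive 12:20 AM UTC on Jan 15.
Flight 2 lands earlier by 5 hours 53 minutes.

the second, by 5 hours 53 minutes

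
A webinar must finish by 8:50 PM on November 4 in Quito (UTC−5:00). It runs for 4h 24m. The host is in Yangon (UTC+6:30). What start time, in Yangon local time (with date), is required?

3:56 AM on November 5

Target end time in UTC: 8:50 PM + 5:00 = 1:50 AM on Nov 5.
Subtract 4 hours and 24 minutes → start 9:26 PM UTC on Nov 4.
Yangon is UTC+6:30: 9:26 PM + 6:30 = 3:56 AM on Nov 5.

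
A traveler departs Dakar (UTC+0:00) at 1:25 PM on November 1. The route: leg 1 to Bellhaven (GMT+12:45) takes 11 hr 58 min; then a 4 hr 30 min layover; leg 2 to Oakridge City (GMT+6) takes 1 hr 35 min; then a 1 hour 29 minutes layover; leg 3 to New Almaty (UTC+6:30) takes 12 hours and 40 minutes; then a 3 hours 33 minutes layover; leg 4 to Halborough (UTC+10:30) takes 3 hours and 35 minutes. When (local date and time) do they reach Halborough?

3:15 PM on November 3

Dakar is at UTC+0, so departure is already 1:25 PM UTC on Nov 1.
Add 11 hours 58 minutes leg 1 → 1:23 AM UTC (Nov 2).
Add 4 hours and 30 minutes layover in Bellhaven → 5:53 AM UTC.
Add 1 hour 35 minutes leg 2 → 7:28 AM UTC.
Add 1 hour 29 minutes layover in Oakridge City → 8:57 AM UTC.
Add 12 hours 40 minutes leg 3 → 9:37 PM UTC.
Add 3 hours and 33 minutes layover in New Almaty → 1:10 AM UTC (Nov 3).
Add 3 hours 35 minutes leg 4 → 4:45 AM UTC.
Halborough is UTC+10:30, so local arrival = 4:45 AM + 10:30 = 3:15 PM on Nov 3.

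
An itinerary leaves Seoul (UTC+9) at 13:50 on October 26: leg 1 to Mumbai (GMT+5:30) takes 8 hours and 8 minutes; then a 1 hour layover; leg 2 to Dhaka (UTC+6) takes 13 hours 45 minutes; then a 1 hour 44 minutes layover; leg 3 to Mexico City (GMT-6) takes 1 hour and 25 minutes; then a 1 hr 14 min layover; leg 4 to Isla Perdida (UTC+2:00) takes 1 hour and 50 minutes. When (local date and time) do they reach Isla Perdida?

11:56 on Oct 27

Convert departure to UTC: 13:50 − 9:00 = 04:50 UTC on Oct 26.
Add 8 hours and 8 minutes leg 1 → 12:58 UTC.
Add 1 hour layover in Mumbai → 13:58 UTC.
Add 13 hours and 45 minutes leg 2 → 03:43 UTC (Oct 27).
Add 1 hour and 44 minutes layover in Dhaka → 05:27 UTC.
Add 1 hour and 25 minutes leg 3 → 06:52 UTC.
Add 1 hour 14 minutes layover in Mexico City → 08:06 UTC.
Add 1 hour and 50 minutes leg 4 → 09:56 UTC.
Isla Perdida is UTC+2:00, so local arrival = 09:56 + 2:00 = 11:56 on Oct 27.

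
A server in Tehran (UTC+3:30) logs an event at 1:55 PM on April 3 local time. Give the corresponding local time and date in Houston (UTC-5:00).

5:25 AM on Apr 3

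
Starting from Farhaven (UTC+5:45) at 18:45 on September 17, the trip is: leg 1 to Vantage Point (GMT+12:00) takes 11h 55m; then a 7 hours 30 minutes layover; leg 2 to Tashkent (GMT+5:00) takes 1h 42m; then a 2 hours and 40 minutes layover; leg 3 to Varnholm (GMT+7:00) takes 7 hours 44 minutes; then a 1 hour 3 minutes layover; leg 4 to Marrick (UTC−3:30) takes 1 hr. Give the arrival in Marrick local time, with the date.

Convert departure to UTC: 18:45 − 5:45 = 13:00 UTC on Sep 17.
Add 11 hours and 55 minutes leg 1 → 00:55 UTC (Sep 18).
Add 7 hours 30 minutes layover in Vantage Point → 08:25 UTC.
Add 1 hour and 42 minutes leg 2 → 10:07 UTC.
Add 2 hours and 40 minutes layover in Tashkent → 12:47 UTC.
Add 7 hours 44 minutes leg 3 → 20:31 UTC.
Add 1 hour and 3 minutes layover in Varnholm → 21:34 UTC.
Add 1 hour leg 4 → 22:34 UTC.
Marrick is UTC−3:30, so local arrival = 22:34 − 3:30 = 19:04 on Sep 18.

19:04 on September 18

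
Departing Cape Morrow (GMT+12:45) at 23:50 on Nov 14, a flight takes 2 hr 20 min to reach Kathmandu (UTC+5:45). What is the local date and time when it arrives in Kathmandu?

19:10 on November 14

Kathmandu is 7:00 behind Cape Morrow.
After 2 hours and 20 minutes it is 02:10 (Nov 15) in Cape Morrow.
Shift by the zone difference: 02:10 − 7:00 = 19:10 on Nov 14 in Kathmandu.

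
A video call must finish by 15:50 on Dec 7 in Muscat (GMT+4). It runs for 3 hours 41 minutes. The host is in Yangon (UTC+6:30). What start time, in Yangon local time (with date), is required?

14:39 on Dec 7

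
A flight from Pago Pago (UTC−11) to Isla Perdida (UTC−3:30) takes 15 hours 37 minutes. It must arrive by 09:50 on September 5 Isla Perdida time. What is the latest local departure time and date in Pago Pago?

Target arrival in UTC: 09:50 + 3:30 = 13:20 on Sep 5.
Subtract 15 hours 37 minutes → departure 21:43 UTC on Sep 4.
Pago Pago is UTC−11:00: 21:43 − 11:00 = 10:43 on Sep 4.

10:43 on Sep 4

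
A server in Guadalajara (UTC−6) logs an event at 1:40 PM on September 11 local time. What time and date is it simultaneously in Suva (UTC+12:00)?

7:40 AM on Sep 12

In UTC: 1:40 PM + 6:00 = 7:40 PM on Sep 11.
Suva is UTC+12:00: 7:40 PM + 12:00 = 7:40 AM on Sep 12.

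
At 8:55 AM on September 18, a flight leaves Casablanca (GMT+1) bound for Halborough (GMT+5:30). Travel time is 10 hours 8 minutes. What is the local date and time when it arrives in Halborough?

11:33 PM on Sep 18

Convert departure to UTC: 8:55 AM − 1:00 = 7:55 AM UTC on Sep 18.
Add 10 hours and 8 minutes travel time → 6:03 PM UTC.
Halborough is UTC+5:30, so local arrival = 6:03 PM + 5:30 = 11:33 PM on Sep 18.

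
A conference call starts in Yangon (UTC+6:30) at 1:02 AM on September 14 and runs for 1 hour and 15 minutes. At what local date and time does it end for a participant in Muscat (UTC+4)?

11:47 PM on September 13

Muscat is 2:30 behind Yangon.
After 1 hour and 15 minutes it is 2:17 AM in Yangon.
Shift by the zone difference: 2:17 AM − 2:30 = 11:47 PM on Sep 13 in Muscat.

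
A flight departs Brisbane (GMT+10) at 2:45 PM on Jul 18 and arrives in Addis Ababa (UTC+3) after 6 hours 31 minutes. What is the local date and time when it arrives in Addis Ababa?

Addis Ababa is 7:00 behind Brisbane.
After 6 hours 31 minutes it is 9:16 PM in Brisbane.
Shift by the zone difference: 9:16 PM − 7:00 = 2:16 PM on Jul 18 in Addis Ababa.

2:16 PM on July 18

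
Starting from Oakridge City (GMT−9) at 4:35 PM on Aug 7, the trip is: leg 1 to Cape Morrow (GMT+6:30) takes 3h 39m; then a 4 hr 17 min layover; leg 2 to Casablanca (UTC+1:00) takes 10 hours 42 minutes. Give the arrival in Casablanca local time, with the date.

9:13 PM on Aug 8

Convert departure to UTC: 4:35 PM + 9:00 = 1:35 AM UTC on Aug 8.
Add 3 hours and 39 minutes leg 1 → 5:14 AM UTC.
Add 4 hours and 17 minutes layover in Cape Morrow → 9:31 AM UTC.
Add 10 hours 42 minutes leg 2 → 8:13 PM UTC.
Casablanca is UTC+1:00, so local arrival = 8:13 PM + 1:00 = 9:13 PM on Aug 8.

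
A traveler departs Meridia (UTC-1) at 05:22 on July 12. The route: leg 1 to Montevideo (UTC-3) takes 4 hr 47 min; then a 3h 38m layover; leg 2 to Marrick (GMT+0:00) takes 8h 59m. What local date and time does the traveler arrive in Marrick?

23:46 on Jul 12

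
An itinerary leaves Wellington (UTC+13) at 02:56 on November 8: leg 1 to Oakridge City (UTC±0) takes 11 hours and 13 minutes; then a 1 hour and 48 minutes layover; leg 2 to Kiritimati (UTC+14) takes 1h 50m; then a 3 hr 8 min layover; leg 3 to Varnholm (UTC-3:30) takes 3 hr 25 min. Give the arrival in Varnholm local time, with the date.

Convert departure to UTC: 02:56 − 13:00 = 13:56 UTC on Nov 7.
Add 11 hours and 13 minutes leg 1 → 01:09 UTC (Nov 8).
Add 1 hour 48 minutes layover in Oakridge City → 02:57 UTC.
Add 1 hour 50 minutes leg 2 → 04:47 UTC.
Add 3 hours 8 minutes layover in Kiritimati → 07:55 UTC.
Add 3 hours 25 minutes leg 3 → 11:20 UTC.
Varnholm is UTC−3:30, so local arrival = 11:20 − 3:30 = 07:50 on Nov 8.

07:50 on Nov 8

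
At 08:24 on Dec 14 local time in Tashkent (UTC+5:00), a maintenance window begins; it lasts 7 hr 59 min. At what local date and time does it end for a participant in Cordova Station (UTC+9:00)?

20:23 on Dec 14

Cordova Station is 4:00 ahead of Tashkent.
After 7 hours and 59 minutes it is 16:23 in Tashkent.
Shift by the zone difference: 16:23 + 4:00 = 20:23 on Dec 14 in Cordova Station.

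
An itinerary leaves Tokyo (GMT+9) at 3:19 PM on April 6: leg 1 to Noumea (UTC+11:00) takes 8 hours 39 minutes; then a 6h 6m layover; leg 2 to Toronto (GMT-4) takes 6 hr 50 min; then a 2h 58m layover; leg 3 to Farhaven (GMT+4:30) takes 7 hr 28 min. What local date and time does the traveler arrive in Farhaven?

Convert departure to UTC: 3:19 PM − 9:00 = 6:19 AM UTC on Apr 6.
Add 8 hours 39 minutes leg 1 → 2:58 PM UTC.
Add 6 hours and 6 minutes layover in Noumea → 9:04 PM UTC.
Add 6 hours 50 minutes leg 2 → 3:54 AM UTC (Apr 7).
Add 2 hours and 58 minutes layover in Toronto → 6:52 AM UTC.
Add 7 hours and 28 minutes leg 3 → 2:20 PM UTC.
Farhaven is UTC+4:30, so local arrival = 2:20 PM + 4:30 = 6:50 PM on Apr 7.

6:50 PM on April 7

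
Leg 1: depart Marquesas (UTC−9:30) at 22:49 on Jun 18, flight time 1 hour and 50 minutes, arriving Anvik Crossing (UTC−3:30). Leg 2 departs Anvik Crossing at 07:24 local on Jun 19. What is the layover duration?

Convert departure to UTC: 22:49 + 9:30 = 08:19 UTC on Jun 19.
Add 1 hour and 50 minutes flight time → 10:09 UTC.
Anvik Crossing is UTC−3:30, so local arrival = 10:09 − 3:30 = 06:39 on Jun 19.
Layover = 07:24 − 06:39 = 45 minutes.

45 minutes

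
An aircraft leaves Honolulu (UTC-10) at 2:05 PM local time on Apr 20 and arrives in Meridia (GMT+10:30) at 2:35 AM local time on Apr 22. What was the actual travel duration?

Meridia is 20:30 ahead of Honolulu.
Clock-face elapsed time (ignoring zones) is 36 hours 30 minutes.
Actual elapsed = 36 hours 30 minutes − 20:30 = 16 hours.

16 hours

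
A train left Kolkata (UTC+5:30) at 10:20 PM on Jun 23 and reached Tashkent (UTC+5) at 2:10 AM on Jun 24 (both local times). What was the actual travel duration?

Departure in UTC: 10:20 PM − 5:30 = 4:50 PM on Jun 23.
Arrival in UTC: 2:10 AM − 5:00 = 9:10 PM on Jun 23.
Elapsed = 9:10 PM − 4:50 PM = 4 hours 20 minutes.

4 hours 20 minutes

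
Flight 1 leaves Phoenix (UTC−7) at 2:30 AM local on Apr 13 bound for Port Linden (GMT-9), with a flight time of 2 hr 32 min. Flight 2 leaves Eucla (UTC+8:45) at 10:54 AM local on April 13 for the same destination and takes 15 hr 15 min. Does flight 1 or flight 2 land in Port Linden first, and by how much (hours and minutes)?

Flight 1 in UTC: 2:30 AM + 7:00 = 9:30 AM on Apr 13.
+2 hours and 32 minutes → arrive 12:02 PM UTC on Apr 13.
Flight 2 in UTC: 10:54 AM − 8:45 = 2:09 AM on Apr 13.
+15 hours 15 minutes → arrive 5:24 PM UTC on Apr 13.
Flight 1 lands earlier by 5 hours 22 minutes.

the first, by 5 hours 22 minutes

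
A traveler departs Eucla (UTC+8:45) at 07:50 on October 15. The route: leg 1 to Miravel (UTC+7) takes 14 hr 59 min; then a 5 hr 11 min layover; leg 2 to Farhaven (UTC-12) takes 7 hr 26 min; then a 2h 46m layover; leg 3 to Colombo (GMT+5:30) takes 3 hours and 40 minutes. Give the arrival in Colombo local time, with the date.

Convert departure to UTC: 07:50 − 8:45 = 23:05 UTC on Oct 14.
Add 14 hours 59 minutes leg 1 → 14:04 UTC (Oct 15).
Add 5 hours and 11 minutes layover in Miravel → 19:15 UTC.
Add 7 hours 26 minutes leg 2 → 02:41 UTC (Oct 16).
Add 2 hours and 46 minutes layover in Farhaven → 05:27 UTC.
Add 3 hours 40 minutes leg 3 → 09:07 UTC.
Colombo is UTC+5:30, so local arrival = 09:07 + 5:30 = 14:37 on Oct 16.

14:37 on Oct 16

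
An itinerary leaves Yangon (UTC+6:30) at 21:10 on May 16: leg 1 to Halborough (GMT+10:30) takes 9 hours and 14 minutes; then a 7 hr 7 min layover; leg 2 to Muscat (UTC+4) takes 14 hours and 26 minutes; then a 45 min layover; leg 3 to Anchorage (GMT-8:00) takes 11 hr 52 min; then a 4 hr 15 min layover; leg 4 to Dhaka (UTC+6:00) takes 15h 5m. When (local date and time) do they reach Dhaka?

11:24 on May 19

Convert departure to UTC: 21:10 − 6:30 = 14:40 UTC on May 16.
Add 9 hours and 14 minutes leg 1 → 23:54 UTC.
Add 7 hours and 7 minutes layover in Halborough → 07:01 UTC (May 17).
Add 14 hours and 26 minutes leg 2 → 21:27 UTC.
Add 45 minutes layover in Muscat → 22:12 UTC.
Add 11 hours and 52 minutes leg 3 → 10:04 UTC (May 18).
Add 4 hours and 15 minutes layover in Anchorage → 14:19 UTC.
Add 15 hours 5 minutes leg 4 → 05:24 UTC (May 19).
Dhaka is UTC+6:00, so local arrival = 05:24 + 6:00 = 11:24 on May 19.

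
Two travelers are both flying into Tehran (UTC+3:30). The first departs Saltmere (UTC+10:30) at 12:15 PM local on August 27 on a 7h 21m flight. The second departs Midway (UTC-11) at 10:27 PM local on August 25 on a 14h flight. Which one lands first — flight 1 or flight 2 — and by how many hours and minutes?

Flight 1 in UTC: 12:15 PM − 10:30 = 1:45 AM on Aug 27.
+7 hours 21 minutes → arrive 9:06 AM UTC on Aug 27.
Flight 2 in UTC: 10:27 PM + 11:00 = 9:27 AM on Aug 26.
+14 hours → arrive 11:27 PM UTC on Aug 26.
Flight 2 lands earlier by 9 hours 39 minutes.

the second, by 9 hours 39 minutes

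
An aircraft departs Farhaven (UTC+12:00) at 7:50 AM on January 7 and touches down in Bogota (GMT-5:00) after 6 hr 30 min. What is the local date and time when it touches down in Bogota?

9:20 PM on January 6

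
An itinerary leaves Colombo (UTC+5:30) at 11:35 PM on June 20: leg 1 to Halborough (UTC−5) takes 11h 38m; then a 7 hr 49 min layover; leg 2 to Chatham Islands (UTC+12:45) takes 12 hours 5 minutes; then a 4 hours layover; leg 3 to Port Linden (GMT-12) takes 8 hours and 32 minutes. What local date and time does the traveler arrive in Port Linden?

Convert departure to UTC: 11:35 PM − 5:30 = 6:05 PM UTC on Jun 20.
Add 11 hours 38 minutes leg 1 → 5:43 AM UTC (Jun 21).
Add 7 hours 49 minutes layover in Halborough → 1:32 PM UTC.
Add 12 hours 5 minutes leg 2 → 1:37 AM UTC (Jun 22).
Add 4 hours layover in Chatham Islands → 5:37 AM UTC.
Add 8 hours and 32 minutes leg 3 → 2:09 PM UTC.
Port Linden is UTC−12:00, so local arrival = 2:09 PM − 12:00 = 2:09 AM on Jun 22.

2:09 AM on Jun 22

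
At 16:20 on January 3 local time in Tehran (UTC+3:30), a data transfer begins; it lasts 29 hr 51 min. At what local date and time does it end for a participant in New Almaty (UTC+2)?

20:41 on January 4

New Almaty is 1:30 behind Tehran.
After 29 hours 51 minutes it is 22:11 (Jan 4) in Tehran.
Shift by the zone difference: 22:11 − 1:30 = 20:41 on Jan 4 in New Almaty.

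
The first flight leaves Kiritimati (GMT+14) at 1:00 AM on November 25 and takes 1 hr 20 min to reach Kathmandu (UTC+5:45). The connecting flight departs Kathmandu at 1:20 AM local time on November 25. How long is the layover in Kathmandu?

7 hours 15 minutes

Convert departure to UTC: 1:00 AM − 14:00 = 11:00 AM UTC on Nov 24.
Add 1 hour and 20 minutes flight time → 12:20 PM UTC.
Kathmandu is UTC+5:45, so local arrival = 12:20 PM + 5:45 = 6:05 PM on Nov 24.
Layover = 1:20 AM − 6:05 PM (+1 day) = 7 hours 15 minutes.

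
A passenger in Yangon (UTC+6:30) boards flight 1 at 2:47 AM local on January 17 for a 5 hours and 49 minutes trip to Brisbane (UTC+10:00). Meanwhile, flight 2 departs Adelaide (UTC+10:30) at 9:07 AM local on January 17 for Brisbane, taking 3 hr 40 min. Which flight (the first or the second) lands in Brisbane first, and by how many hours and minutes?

the first, by 11 minutes

Flight 1 in UTC: 2:47 AM − 6:30 = 8:17 PM on Jan 16.
+5 hours 49 minutes → arrive 2:06 AM UTC on Jan 17.
Flight 2 in UTC: 9:07 AM − 10:30 = 10:37 PM on Jan 16.
+3 hours 40 minutes → arrive 2:17 AM UTC on Jan 17.
Flight 1 lands earlier by 11 minutes.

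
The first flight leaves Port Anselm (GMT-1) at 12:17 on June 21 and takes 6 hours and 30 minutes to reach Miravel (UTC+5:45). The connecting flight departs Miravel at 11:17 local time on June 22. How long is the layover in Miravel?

9 hours 45 minutes

Convert departure to UTC: 12:17 + 1:00 = 13:17 UTC on Jun 21.
Add 6 hours and 30 minutes flight time → 19:47 UTC.
Miravel is UTC+5:45, so local arrival = 19:47 + 5:45 = 01:32 on Jun 22.
Layover = 11:17 − 01:32 = 9 hours 45 minutes.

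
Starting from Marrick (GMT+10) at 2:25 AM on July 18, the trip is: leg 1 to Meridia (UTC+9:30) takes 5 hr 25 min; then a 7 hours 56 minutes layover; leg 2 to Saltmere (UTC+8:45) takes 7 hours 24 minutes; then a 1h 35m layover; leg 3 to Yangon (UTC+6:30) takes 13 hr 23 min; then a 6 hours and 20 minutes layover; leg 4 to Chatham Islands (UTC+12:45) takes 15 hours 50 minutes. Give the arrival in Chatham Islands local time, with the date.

3:03 PM on Jul 20

Convert departure to UTC: 2:25 AM − 10:00 = 4:25 PM UTC on Jul 17.
Add 5 hours 25 minutes leg 1 → 9:50 PM UTC.
Add 7 hours 56 minutes layover in Meridia → 5:46 AM UTC (Jul 18).
Add 7 hours and 24 minutes leg 2 → 1:10 PM UTC.
Add 1 hour and 35 minutes layover in Saltmere → 2:45 PM UTC.
Add 13 hours and 23 minutes leg 3 → 4:08 AM UTC (Jul 19).
Add 6 hours and 20 minutes layover in Yangon → 10:28 AM UTC.
Add 15 hours and 50 minutes leg 4 → 2:18 AM UTC (Jul 20).
Chatham Islands is UTC+12:45, so local arrival = 2:18 AM + 12:45 = 3:03 PM on Jul 20.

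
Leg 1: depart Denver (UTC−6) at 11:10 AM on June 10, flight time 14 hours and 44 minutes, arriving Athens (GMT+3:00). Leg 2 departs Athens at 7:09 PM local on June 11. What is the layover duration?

8 hours 15 minutes

Convert departure to UTC: 11:10 AM + 6:00 = 5:10 PM UTC on Jun 10.
Add 14 hours and 44 minutes flight time → 7:54 AM UTC (Jun 11).
Athens is UTC+3:00, so local arrival = 7:54 AM + 3:00 = 10:54 AM on Jun 11.
Layover = 7:09 PM − 10:54 AM = 8 hours 15 minutes.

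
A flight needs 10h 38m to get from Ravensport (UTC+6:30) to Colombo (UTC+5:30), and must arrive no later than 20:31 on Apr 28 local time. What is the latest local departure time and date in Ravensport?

Target arrival in UTC: 20:31 − 5:30 = 15:01 on Apr 28.
Subtract 10 hours and 38 minutes → departure 04:23 UTC on Apr 28.
Ravensport is UTC+6:30: 04:23 + 6:30 = 10:53 on Apr 28.

10:53 on Apr 28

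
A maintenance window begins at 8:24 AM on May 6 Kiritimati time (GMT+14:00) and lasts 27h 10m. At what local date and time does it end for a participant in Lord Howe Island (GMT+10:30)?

8:04 AM on May 7

Convert start to UTC: 8:24 AM − 14:00 = 6:24 PM UTC on May 5.
Add 27 hours 10 minutes duration → 9:34 PM UTC (May 6).
Lord Howe Island is UTC+10:30, so local end time = 9:34 PM + 10:30 = 8:04 AM on May 7.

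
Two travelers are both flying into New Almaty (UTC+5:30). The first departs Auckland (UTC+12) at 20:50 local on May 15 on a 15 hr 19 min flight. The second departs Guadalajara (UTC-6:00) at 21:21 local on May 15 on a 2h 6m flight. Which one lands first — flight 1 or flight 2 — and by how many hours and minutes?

the first, by 5 hours 18 minutes

Flight 1 in UTC: 20:50 − 12:00 = 08:50 on May 15.
+15 hours and 19 minutes → arrive 00:09 UTC on May 16.
Flight 2 in UTC: 21:21 + 6:00 = 03:21 on May 16.
+2 hours and 6 minutes → arrive 05:27 UTC on May 16.
Flight 1 lands earlier by 5 hours 18 minutes.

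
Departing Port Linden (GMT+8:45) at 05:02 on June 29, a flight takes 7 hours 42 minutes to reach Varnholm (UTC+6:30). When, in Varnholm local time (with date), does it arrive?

10:29 on June 29

Varnholm is 2:15 behind Port Linden.
After 7 hours and 42 minutes it is 12:44 in Port Linden.
Shift by the zone difference: 12:44 − 2:15 = 10:29 on Jun 29 in Varnholm.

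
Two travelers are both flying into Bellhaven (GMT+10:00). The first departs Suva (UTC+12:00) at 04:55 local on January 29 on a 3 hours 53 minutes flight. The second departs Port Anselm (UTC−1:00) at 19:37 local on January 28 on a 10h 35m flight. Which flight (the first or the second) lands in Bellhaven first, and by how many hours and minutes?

the first, by 10 hours 24 minutes

Flight 1 in UTC: 04:55 − 12:00 = 16:55 on Jan 28.
+3 hours 53 minutes → arrive 20:48 UTC on Jan 28.
Flight 2 in UTC: 19:37 + 1:00 = 20:37 on Jan 28.
+10 hours 35 minutes → arrive 07:12 UTC on Jan 29.
Flight 1 lands earlier by 10 hours 24 minutes.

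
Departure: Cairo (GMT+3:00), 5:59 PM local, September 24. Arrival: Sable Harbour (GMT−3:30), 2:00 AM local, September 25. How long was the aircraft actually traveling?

14 hours 31 minutes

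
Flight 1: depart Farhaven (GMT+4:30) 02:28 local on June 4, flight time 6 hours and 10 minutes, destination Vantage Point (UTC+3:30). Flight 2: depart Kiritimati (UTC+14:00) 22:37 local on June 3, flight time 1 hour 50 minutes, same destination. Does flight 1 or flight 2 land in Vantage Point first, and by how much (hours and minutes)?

Flight 1 in UTC: 02:28 − 4:30 = 21:58 on Jun 3.
+6 hours and 10 minutes → arrive 04:08 UTC on Jun 4.
Flight 2 in UTC: 22:37 − 14:00 = 08:37 on Jun 3.
+1 hour and 50 minutes → arrive 10:27 UTC on Jun 3.
Flight 2 lands earlier by 17 hours 41 minutes.

the second, by 17 hours 41 minutes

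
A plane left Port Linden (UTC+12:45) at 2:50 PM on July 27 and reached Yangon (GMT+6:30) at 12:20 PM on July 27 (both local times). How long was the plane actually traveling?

3 hours 45 minutes

Departure in UTC: 2:50 PM − 12:45 = 2:05 AM on Jul 27.
Arrival in UTC: 12:20 PM − 6:30 = 5:50 AM on Jul 27.
Elapsed = 5:50 AM − 2:05 AM = 3 hours 45 minutes.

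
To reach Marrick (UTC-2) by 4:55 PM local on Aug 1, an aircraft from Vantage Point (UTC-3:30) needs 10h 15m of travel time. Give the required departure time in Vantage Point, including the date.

Target arrival in UTC: 4:55 PM + 2:00 = 6:55 PM on Aug 1.
Subtract 10 hours 15 minutes → departure 8:40 AM UTC on Aug 1.
Vantage Point is UTC−3:30: 8:40 AM − 3:30 = 5:10 AM on Aug 1.

5:10 AM on August 1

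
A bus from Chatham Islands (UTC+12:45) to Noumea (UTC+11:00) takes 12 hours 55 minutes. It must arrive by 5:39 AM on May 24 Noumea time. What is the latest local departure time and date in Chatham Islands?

6:29 PM on May 23

Target arrival in UTC: 5:39 AM − 11:00 = 6:39 PM on May 23.
Subtract 12 hours 55 minutes → departure 5:44 AM UTC on May 23.
Chatham Islands is UTC+12:45: 5:44 AM + 12:45 = 6:29 PM on May 23.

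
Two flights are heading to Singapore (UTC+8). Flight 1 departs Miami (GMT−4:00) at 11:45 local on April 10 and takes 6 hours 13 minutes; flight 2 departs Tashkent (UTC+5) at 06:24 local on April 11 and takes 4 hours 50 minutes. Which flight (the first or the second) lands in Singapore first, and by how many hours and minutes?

Flight 1 in UTC: 11:45 + 4:00 = 15:45 on Apr 10.
+6 hours and 13 minutes → arrive 21:58 UTC on Apr 10.
Flight 2 in UTC: 06:24 − 5:00 = 01:24 on Apr 11.
+4 hours 50 minutes → arrive 06:14 UTC on Apr 11.
Flight 1 lands earlier by 8 hours 16 minutes.

the first, by 8 hours 16 minutes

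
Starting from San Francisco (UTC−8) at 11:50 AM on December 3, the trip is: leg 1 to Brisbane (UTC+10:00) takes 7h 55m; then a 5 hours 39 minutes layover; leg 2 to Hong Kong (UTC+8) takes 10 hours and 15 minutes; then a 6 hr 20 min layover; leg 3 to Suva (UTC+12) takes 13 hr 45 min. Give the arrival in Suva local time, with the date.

3:44 AM on December 6

Convert departure to UTC: 11:50 AM + 8:00 = 7:50 PM UTC on Dec 3.
Add 7 hours and 55 minutes leg 1 → 3:45 AM UTC (Dec 4).
Add 5 hours 39 minutes layover in Brisbane → 9:24 AM UTC.
Add 10 hours and 15 minutes leg 2 → 7:39 PM UTC.
Add 6 hours and 20 minutes layover in Hong Kong → 1:59 AM UTC (Dec 5).
Add 13 hours and 45 minutes leg 3 → 3:44 PM UTC.
Suva is UTC+12:00, so local arrival = 3:44 PM + 12:00 = 3:44 AM on Dec 6.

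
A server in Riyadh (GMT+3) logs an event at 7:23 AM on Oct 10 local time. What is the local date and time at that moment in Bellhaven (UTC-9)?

7:23 PM on October 9

In UTC: 7:23 AM − 3:00 = 4:23 AM on Oct 10.
Bellhaven is UTC−9:00: 4:23 AM − 9:00 = 7:23 PM on Oct 9.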